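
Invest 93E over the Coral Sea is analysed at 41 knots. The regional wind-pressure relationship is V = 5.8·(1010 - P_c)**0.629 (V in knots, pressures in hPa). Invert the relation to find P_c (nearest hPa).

988 hPa

ΔP = (V / 5.8)^(1/0.629) = (41/5.8)^1.590.
41/5.8 = 7.069; 7.069^1.590 ≈ 22.40 hPa.
P_c = 1010 − 22.40 = 987.60 ≈ 988 hPa.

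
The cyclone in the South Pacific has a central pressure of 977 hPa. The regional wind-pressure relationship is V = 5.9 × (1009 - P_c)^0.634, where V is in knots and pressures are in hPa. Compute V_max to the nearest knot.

ΔP = 1009 − 977 = 32 hPa.
32^0.634 ≈ 9.000.
V ≈ 5.9 × 9.000 ≈ 53.1 kt.

53 kt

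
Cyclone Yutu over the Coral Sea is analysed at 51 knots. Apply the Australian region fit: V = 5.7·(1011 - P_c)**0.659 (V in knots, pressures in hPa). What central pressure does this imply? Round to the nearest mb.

ΔP = (V / 5.7)^(1/0.659) = (51/5.7)^1.517.
51/5.7 = 8.947; 8.947^1.517 ≈ 27.81 mb.
P_c = 1011 − 27.81 = 983.19 ≈ 983 mb.

983 mb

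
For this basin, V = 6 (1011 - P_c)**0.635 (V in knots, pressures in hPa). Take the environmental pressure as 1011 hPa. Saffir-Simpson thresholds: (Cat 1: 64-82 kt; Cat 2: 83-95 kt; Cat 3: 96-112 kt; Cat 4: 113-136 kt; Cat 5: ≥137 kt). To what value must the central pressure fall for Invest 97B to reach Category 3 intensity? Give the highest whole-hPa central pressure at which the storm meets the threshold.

932 hPa

Category 3 begins at V = 96 kt.
Required ΔP = (96/6)^(1/0.635) = 16.000^1.575 ≈ 78.75 hPa.
P_c ≤ 1011 − 78.75 = 932.25, so the highest integer P_c is 932 hPa.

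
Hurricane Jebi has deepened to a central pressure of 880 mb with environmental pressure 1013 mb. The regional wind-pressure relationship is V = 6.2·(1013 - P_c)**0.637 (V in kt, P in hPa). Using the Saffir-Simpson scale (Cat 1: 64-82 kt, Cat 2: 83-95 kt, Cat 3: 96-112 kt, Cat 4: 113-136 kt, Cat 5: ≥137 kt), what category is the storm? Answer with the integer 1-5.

ΔP = 1013 − 880 = 133 mb.
V ≈ 6.2 × 133^0.637 = 6.2 × 22.54 ≈ 140 kt.
140 kt falls in the Category 5 band.

5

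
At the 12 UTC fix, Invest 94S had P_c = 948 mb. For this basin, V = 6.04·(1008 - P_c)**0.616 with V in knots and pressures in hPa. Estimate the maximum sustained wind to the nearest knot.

ΔP = 1008 − 948 = 60 mb.
60^0.616 ≈ 12.455.
V ≈ 6.04 × 12.455 ≈ 75.2 kt.

75 kt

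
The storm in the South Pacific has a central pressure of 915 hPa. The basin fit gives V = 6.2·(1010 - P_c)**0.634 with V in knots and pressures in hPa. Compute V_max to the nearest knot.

111 kt

ΔP = 1010 − 915 = 95 hPa.
95^0.634 ≈ 17.942.
V ≈ 6.2 × 17.942 ≈ 111.2 kt.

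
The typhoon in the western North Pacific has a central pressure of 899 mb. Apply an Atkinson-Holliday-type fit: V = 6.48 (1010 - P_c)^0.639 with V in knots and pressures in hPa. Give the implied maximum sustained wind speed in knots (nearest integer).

ΔP = 1010 − 899 = 111 mb.
111^0.639 ≈ 20.275.
V ≈ 6.48 × 20.275 ≈ 131.4 kt.

131 kt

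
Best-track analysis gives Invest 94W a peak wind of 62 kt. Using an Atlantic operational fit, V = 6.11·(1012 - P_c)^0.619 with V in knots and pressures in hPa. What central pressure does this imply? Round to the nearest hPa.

ΔP = (V / 6.11)^(1/0.619) = (62/6.11)^1.616.
62/6.11 = 10.147; 10.147^1.616 ≈ 42.24 hPa.
P_c = 1012 − 42.24 = 969.76 ≈ 970 hPa.

970 hPa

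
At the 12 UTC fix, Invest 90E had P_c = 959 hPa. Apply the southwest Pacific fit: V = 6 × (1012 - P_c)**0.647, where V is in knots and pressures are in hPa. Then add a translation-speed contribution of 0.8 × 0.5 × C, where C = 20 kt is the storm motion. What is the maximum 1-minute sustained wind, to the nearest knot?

86 kt

ΔP = 1012 − 959 = 53 hPa.
53^0.647 ≈ 13.050.
V ≈ 6 × 13.050 ≈ 78.3 kt.
Translation term: 0.8 × 0.5 × 20 = 8 kt.
Corrected V ≈ 86.3 kt → 86 kt.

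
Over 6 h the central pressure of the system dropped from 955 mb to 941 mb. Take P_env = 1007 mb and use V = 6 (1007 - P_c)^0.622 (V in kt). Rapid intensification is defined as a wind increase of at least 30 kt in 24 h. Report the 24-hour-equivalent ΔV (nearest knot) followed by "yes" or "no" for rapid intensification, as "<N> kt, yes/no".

V₁: ΔP = 52, V ≈ 6 × 52^0.622 ≈ 70.07 kt.
V₂: ΔP = 66, V ≈ 6 × 66^0.622 ≈ 81.27 kt.
ΔV over 6 h = 11.20 kt → 24 h equivalent = 11.20 × 24/6 ≈ 44.80 kt.
45 kt ≥ 30 kt ⇒ rapid intensification.

45 kt, yes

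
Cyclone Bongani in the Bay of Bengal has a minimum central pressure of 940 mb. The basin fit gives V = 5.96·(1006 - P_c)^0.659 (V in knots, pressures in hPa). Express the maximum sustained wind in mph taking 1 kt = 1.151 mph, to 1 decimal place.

ΔP = 1006 − 940 = 66 mb.
V ≈ 5.96 × 66^0.659 = 5.96 × 15.815 ≈ 94.260 kt.
94.260 × 1.151 ≈ 108.49 mph → 108.5 mph.

108.5 mph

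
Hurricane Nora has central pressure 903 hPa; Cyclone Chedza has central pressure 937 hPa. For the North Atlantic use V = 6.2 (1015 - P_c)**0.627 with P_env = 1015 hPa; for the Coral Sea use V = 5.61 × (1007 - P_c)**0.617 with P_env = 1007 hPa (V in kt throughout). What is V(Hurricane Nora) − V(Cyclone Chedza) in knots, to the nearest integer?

42 kt

Hurricane Nora: ΔP = 112; V ≈ 6.2 × 112^0.627 ≈ 119.47 kt.
Cyclone Chedza: ΔP = 70; V ≈ 5.61 × 70^0.617 ≈ 77.16 kt.
Difference ≈ 119.47 − 77.16 = 42.31 → 42 kt.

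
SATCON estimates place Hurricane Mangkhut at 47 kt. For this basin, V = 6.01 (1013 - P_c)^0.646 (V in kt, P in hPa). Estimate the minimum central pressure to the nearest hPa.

ΔP = (V / 6.01)^(1/0.646) = (47/6.01)^1.548.
47/6.01 = 7.820; 7.820^1.548 ≈ 24.14 hPa.
P_c = 1013 − 24.14 = 988.86 ≈ 989 hPa.

989 hPa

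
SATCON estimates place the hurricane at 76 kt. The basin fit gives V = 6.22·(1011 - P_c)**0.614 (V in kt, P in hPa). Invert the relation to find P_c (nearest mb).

952 mb

ΔP = (V / 6.22)^(1/0.614) = (76/6.22)^1.629.
76/6.22 = 12.219; 12.219^1.629 ≈ 58.94 mb.
P_c = 1011 − 58.94 = 952.06 ≈ 952 mb.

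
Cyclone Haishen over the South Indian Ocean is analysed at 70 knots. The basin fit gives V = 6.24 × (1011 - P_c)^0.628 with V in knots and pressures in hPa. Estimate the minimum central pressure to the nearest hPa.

ΔP = (V / 6.24)^(1/0.628) = (70/6.24)^1.592.
70/6.24 = 11.218; 11.218^1.592 ≈ 46.97 hPa.
P_c = 1011 − 46.97 = 964.03 ≈ 964 hPa.

964 hPa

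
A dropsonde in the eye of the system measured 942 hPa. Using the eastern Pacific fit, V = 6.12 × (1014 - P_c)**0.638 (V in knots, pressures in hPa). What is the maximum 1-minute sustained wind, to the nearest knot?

94 kt

ΔP = 1014 − 942 = 72 hPa.
72^0.638 ≈ 15.310.
V ≈ 6.12 × 15.310 ≈ 93.7 kt.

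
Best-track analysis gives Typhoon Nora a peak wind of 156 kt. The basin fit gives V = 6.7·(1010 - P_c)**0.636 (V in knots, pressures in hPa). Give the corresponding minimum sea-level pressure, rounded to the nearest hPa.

869 hPa

ΔP = (V / 6.7)^(1/0.636) = (156/6.7)^1.572.
156/6.7 = 23.284; 23.284^1.572 ≈ 141.07 hPa.
P_c = 1010 − 141.07 = 868.93 ≈ 869 hPa.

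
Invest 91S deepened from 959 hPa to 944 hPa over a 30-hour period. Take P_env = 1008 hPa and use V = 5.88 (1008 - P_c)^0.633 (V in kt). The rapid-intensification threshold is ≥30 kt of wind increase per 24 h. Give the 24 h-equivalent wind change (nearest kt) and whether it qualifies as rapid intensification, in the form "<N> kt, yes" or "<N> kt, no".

V₁: ΔP = 49, V ≈ 5.88 × 49^0.633 ≈ 69.07 kt.
V₂: ΔP = 64, V ≈ 5.88 × 64^0.633 ≈ 81.79 kt.
ΔV over 30 h = 12.72 kt → 24 h equivalent = 12.72 × 24/30 ≈ 10.18 kt.
10 kt < 30 kt ⇒ not rapid intensification.

10 kt, no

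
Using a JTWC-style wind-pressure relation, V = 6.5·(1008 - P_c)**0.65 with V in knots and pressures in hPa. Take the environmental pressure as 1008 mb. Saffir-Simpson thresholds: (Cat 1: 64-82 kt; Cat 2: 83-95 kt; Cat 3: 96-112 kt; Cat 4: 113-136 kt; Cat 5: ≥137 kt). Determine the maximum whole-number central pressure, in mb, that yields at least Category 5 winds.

Category 5 begins at V = 137 kt.
Required ΔP = (137/6.5)^(1/0.65) = 21.077^1.538 ≈ 108.80 mb.
P_c ≤ 1008 − 108.80 = 899.20, so the highest integer P_c is 899 mb.

899 mb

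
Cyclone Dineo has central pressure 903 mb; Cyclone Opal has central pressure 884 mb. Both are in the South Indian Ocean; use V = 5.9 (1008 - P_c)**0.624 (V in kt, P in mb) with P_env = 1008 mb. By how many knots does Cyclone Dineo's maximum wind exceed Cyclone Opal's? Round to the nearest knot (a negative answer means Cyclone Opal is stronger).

-12 kt

Cyclone Dineo: ΔP = 105; V ≈ 5.9 × 105^0.624 ≈ 107.66 kt.
Cyclone Opal: ΔP = 124; V ≈ 5.9 × 124^0.624 ≈ 119.44 kt.
Difference ≈ 107.66 − 119.44 = -11.78 → -12 kt.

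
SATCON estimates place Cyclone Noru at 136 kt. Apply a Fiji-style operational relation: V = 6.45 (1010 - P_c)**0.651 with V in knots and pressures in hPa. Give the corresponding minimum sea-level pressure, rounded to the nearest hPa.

ΔP = (V / 6.45)^(1/0.651) = (136/6.45)^1.536.
136/6.45 = 21.085; 21.085^1.536 ≈ 108.08 hPa.
P_c = 1010 − 108.08 = 901.92 ≈ 902 hPa.

902 hPa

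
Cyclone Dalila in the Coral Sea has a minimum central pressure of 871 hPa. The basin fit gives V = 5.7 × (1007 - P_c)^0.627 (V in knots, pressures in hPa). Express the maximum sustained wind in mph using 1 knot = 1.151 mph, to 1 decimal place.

142.8 mph

ΔP = 1007 − 871 = 136 hPa.
V ≈ 5.7 × 136^0.627 = 5.7 × 21.764 ≈ 124.052 kt.
124.052 × 1.151 ≈ 142.78 mph → 142.8 mph.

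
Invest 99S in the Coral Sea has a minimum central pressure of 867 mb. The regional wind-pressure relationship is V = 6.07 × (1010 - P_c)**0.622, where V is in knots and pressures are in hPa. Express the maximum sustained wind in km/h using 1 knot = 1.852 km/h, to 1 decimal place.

ΔP = 1010 − 867 = 143 mb.
V ≈ 6.07 × 143^0.622 = 6.07 × 21.909 ≈ 132.987 kt.
132.987 × 1.852 ≈ 246.29 km/h → 246.3 km/h.

246.3 km/h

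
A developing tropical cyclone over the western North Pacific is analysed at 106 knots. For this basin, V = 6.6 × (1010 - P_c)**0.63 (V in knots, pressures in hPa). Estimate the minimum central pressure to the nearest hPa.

ΔP = (V / 6.6)^(1/0.63) = (106/6.6)^1.587.
106/6.6 = 16.061; 16.061^1.587 ≈ 82.02 hPa.
P_c = 1010 − 82.02 = 927.98 ≈ 928 hPa.

928 hPa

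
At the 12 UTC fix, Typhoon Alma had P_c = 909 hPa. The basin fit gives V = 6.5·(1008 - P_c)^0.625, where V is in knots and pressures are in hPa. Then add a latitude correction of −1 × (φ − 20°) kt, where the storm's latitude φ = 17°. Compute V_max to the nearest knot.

118 kt

ΔP = 1008 − 909 = 99 hPa.
99^0.625 ≈ 17.671.
V ≈ 6.5 × 17.671 ≈ 114.9 kt.
Latitude correction: −1 × (17 − 20) = 3 kt.
Corrected V ≈ 117.9 kt → 118 kt.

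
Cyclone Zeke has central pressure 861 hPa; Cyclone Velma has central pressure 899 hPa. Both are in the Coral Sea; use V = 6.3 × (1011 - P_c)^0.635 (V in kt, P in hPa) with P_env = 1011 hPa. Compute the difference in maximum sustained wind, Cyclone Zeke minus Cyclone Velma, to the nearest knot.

26 kt

Cyclone Zeke: ΔP = 150; V ≈ 6.3 × 150^0.635 ≈ 151.76 kt.
Cyclone Velma: ΔP = 112; V ≈ 6.3 × 112^0.635 ≈ 126.06 kt.
Difference ≈ 151.76 − 126.06 = 25.70 → 26 kt.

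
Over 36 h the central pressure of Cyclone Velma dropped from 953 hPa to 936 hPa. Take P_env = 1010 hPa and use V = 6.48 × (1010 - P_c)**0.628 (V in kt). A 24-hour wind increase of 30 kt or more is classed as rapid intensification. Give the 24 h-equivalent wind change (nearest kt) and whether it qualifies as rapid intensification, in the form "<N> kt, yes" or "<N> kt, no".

10 kt, no

V₁: ΔP = 57, V ≈ 6.48 × 57^0.628 ≈ 82.09 kt.
V₂: ΔP = 74, V ≈ 6.48 × 74^0.628 ≈ 96.71 kt.
ΔV over 36 h = 14.62 kt → 24 h equivalent = 14.62 × 24/36 ≈ 9.75 kt.
10 kt < 30 kt ⇒ not rapid intensification.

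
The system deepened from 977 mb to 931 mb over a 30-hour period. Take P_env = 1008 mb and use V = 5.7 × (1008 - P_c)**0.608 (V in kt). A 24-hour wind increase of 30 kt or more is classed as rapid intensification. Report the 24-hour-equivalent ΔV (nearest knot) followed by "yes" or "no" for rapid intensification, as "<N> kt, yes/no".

27 kt, no

V₁: ΔP = 31, V ≈ 5.7 × 31^0.608 ≈ 45.99 kt.
V₂: ΔP = 77, V ≈ 5.7 × 77^0.608 ≈ 79.96 kt.
ΔV over 30 h = 33.97 kt → 24 h equivalent = 33.97 × 24/30 ≈ 27.18 kt.
27 kt < 30 kt ⇒ not rapid intensification.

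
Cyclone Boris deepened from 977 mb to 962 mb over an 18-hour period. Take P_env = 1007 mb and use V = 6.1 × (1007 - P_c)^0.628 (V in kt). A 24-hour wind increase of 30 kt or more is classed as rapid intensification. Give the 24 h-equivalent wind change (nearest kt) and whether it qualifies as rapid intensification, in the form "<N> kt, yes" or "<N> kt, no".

V₁: ΔP = 30, V ≈ 6.1 × 30^0.628 ≈ 51.64 kt.
V₂: ΔP = 45, V ≈ 6.1 × 45^0.628 ≈ 66.61 kt.
ΔV over 18 h = 14.97 kt → 24 h equivalent = 14.97 × 24/18 ≈ 19.96 kt.
20 kt < 30 kt ⇒ not rapid intensification.

20 kt, no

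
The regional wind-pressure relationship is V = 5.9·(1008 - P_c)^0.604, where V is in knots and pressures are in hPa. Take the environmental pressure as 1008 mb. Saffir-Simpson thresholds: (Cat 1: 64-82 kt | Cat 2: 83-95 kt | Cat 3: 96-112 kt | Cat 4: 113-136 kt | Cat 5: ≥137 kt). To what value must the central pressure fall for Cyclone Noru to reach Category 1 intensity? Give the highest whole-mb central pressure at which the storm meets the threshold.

956 mb

Category 1 begins at V = 64 kt.
Required ΔP = (64/5.9)^(1/0.604) = 10.847^1.656 ≈ 51.77 mb.
P_c ≤ 1008 − 51.77 = 956.23, so the highest integer P_c is 956 mb.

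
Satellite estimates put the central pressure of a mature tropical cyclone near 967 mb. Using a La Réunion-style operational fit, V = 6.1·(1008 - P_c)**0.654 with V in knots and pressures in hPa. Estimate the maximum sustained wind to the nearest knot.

ΔP = 1008 − 967 = 41 mb.
41^0.654 ≈ 11.344.
V ≈ 6.1 × 11.344 ≈ 69.2 kt.

69 kt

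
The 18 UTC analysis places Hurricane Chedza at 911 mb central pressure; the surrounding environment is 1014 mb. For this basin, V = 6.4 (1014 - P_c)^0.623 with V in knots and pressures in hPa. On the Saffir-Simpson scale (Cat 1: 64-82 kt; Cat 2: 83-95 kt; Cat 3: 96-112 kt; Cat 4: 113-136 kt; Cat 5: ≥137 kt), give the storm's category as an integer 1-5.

ΔP = 1014 − 911 = 103 mb.
V ≈ 6.4 × 103^0.623 = 6.4 × 17.95 ≈ 115 kt.
115 kt falls in the Category 4 band.

4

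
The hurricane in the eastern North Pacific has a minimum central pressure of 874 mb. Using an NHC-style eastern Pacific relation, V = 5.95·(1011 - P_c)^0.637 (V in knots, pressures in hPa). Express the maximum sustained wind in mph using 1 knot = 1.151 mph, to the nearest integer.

ΔP = 1011 − 874 = 137 mb.
V ≈ 5.95 × 137^0.637 = 5.95 × 22.966 ≈ 136.649 kt.
136.649 × 1.151 ≈ 157.28 mph → 157 mph.

157 mph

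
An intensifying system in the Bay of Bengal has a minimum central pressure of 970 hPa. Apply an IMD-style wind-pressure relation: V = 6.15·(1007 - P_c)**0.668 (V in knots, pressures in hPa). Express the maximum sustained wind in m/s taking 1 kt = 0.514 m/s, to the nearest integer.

ΔP = 1007 − 970 = 37 hPa.
V ≈ 6.15 × 37^0.668 = 6.15 × 11.157 ≈ 68.617 kt.
68.617 × 0.514 ≈ 35.27 m/s → 35 m/s.

35 m/s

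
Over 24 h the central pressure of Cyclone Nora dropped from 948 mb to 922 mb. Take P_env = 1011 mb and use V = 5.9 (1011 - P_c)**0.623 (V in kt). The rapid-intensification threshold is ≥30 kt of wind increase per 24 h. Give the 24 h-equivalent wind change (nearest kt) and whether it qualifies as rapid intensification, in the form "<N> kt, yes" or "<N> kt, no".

19 kt, no

V₁: ΔP = 63, V ≈ 5.9 × 63^0.623 ≈ 77.95 kt.
V₂: ΔP = 89, V ≈ 5.9 × 89^0.623 ≈ 96.68 kt.
ΔV over 24 h = 18.73 kt → 24 h equivalent = 18.73 × 24/24 ≈ 18.73 kt.
19 kt < 30 kt ⇒ not rapid intensification.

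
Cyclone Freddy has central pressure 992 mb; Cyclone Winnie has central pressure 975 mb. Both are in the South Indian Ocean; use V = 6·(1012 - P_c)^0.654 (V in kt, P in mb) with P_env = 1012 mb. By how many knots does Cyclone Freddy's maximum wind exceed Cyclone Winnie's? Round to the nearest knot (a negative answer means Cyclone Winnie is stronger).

Cyclone Freddy: ΔP = 20; V ≈ 6 × 20^0.654 ≈ 42.56 kt.
Cyclone Winnie: ΔP = 37; V ≈ 6 × 37^0.654 ≈ 63.64 kt.
Difference ≈ 42.56 − 63.64 = -21.08 → -21 kt.

-21 kt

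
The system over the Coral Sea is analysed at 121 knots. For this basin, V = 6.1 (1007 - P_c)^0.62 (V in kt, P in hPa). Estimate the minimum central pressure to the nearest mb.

883 mb

ΔP = (V / 6.1)^(1/0.62) = (121/6.1)^1.613.
121/6.1 = 19.836; 19.836^1.613 ≈ 123.79 mb.
P_c = 1007 − 123.79 = 883.21 ≈ 883 mb.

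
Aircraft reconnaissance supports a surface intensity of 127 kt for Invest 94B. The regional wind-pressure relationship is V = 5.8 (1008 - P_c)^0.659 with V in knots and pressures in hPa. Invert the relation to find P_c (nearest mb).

ΔP = (V / 5.8)^(1/0.659) = (127/5.8)^1.517.
127/5.8 = 21.897; 21.897^1.517 ≈ 108.13 mb.
P_c = 1008 − 108.13 = 899.87 ≈ 900 mb.

900 mb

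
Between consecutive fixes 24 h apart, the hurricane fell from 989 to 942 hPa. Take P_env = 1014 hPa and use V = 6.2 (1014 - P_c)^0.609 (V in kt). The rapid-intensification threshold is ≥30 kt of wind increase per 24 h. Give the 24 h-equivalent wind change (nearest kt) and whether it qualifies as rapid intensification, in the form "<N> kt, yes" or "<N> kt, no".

V₁: ΔP = 25, V ≈ 6.2 × 25^0.609 ≈ 44.03 kt.
V₂: ΔP = 72, V ≈ 6.2 × 72^0.609 ≈ 83.85 kt.
ΔV over 24 h = 39.82 kt → 24 h equivalent = 39.82 × 24/24 ≈ 39.82 kt.
40 kt ≥ 30 kt ⇒ rapid intensification.

40 kt, yes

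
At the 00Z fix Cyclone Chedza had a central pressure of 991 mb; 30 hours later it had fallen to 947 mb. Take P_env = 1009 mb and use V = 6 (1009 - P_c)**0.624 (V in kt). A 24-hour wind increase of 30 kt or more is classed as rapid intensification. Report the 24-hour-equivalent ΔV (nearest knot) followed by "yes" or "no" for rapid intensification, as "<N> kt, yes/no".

V₁: ΔP = 18, V ≈ 6 × 18^0.624 ≈ 36.43 kt.
V₂: ΔP = 62, V ≈ 6 × 62^0.624 ≈ 78.81 kt.
ΔV over 30 h = 42.38 kt → 24 h equivalent = 42.38 × 24/30 ≈ 33.90 kt.
34 kt ≥ 30 kt ⇒ rapid intensification.

34 kt, yes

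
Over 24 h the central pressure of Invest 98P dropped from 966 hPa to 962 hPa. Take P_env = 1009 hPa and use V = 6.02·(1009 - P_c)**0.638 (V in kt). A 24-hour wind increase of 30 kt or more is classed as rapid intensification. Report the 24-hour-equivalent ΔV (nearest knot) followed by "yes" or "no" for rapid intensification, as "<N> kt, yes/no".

4 kt, no

V₁: ΔP = 43, V ≈ 6.02 × 43^0.638 ≈ 66.34 kt.
V₂: ΔP = 47, V ≈ 6.02 × 47^0.638 ≈ 70.21 kt.
ΔV over 24 h = 3.87 kt → 24 h equivalent = 3.87 × 24/24 ≈ 3.87 kt.
4 kt < 30 kt ⇒ not rapid intensification.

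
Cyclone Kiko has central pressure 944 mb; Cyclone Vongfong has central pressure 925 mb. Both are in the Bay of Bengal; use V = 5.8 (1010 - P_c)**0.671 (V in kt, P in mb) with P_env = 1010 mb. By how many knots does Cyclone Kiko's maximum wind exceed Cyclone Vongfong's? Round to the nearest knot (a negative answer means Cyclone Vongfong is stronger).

-18 kt

Cyclone Kiko: ΔP = 66; V ≈ 5.8 × 66^0.671 ≈ 96.46 kt.
Cyclone Vongfong: ΔP = 85; V ≈ 5.8 × 85^0.671 ≈ 114.31 kt.
Difference ≈ 96.46 − 114.31 = -17.85 → -18 kt.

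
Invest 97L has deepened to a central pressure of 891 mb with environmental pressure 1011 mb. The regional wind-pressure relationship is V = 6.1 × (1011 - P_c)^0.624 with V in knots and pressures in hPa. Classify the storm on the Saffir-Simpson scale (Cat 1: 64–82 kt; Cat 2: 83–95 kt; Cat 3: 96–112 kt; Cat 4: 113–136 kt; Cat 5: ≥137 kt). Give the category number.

ΔP = 1011 − 891 = 120 mb.
V ≈ 6.1 × 120^0.624 = 6.1 × 19.83 ≈ 121 kt.
121 kt falls in the Category 4 band.

4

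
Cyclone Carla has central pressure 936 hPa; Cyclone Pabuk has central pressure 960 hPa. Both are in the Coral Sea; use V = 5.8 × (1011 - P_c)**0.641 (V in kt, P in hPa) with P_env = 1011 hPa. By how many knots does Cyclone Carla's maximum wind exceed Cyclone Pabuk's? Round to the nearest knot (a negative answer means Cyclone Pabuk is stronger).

20 kt

Cyclone Carla: ΔP = 75; V ≈ 5.8 × 75^0.641 ≈ 92.33 kt.
Cyclone Pabuk: ΔP = 51; V ≈ 5.8 × 51^0.641 ≈ 72.11 kt.
Difference ≈ 92.33 − 72.11 = 20.22 → 20 kt.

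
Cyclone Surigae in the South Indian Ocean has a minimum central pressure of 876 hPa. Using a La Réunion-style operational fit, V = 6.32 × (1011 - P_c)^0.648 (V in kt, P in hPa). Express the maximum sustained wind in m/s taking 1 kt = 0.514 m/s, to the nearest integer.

78 m/s

ΔP = 1011 − 876 = 135 hPa.
V ≈ 6.32 × 135^0.648 = 6.32 × 24.014 ≈ 151.766 kt.
151.766 × 0.514 ≈ 78.01 m/s → 78 m/s.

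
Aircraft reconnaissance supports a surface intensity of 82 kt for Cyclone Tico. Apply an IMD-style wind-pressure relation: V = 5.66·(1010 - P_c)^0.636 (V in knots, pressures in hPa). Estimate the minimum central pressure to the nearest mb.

ΔP = (V / 5.66)^(1/0.636) = (82/5.66)^1.572.
82/5.66 = 14.488; 14.488^1.572 ≈ 66.91 mb.
P_c = 1010 − 66.91 = 943.09 ≈ 943 mb.

943 mb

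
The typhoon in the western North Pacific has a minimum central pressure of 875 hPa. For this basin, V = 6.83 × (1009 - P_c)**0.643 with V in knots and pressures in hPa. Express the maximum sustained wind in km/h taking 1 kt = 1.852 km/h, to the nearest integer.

295 km/h

ΔP = 1009 − 875 = 134 hPa.
V ≈ 6.83 × 134^0.643 = 6.83 × 23.320 ≈ 159.276 kt.
159.276 × 1.852 ≈ 294.98 km/h → 295 km/h.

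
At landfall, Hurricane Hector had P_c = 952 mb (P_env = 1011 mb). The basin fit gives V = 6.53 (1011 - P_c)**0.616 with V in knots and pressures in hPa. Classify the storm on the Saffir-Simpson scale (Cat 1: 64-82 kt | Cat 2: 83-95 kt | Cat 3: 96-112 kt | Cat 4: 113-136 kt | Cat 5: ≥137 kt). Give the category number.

ΔP = 1011 − 952 = 59 mb.
V ≈ 6.53 × 59^0.616 = 6.53 × 12.33 ≈ 80 kt.
80 kt falls in the Category 1 band.

1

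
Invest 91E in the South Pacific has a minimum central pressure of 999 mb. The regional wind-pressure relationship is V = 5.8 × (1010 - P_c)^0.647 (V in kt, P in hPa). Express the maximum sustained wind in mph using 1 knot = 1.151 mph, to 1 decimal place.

31.5 mph

ΔP = 1010 − 999 = 11 mb.
V ≈ 5.8 × 11^0.647 = 5.8 × 4.718 ≈ 27.366 kt.
27.366 × 1.151 ≈ 31.50 mph → 31.5 mph.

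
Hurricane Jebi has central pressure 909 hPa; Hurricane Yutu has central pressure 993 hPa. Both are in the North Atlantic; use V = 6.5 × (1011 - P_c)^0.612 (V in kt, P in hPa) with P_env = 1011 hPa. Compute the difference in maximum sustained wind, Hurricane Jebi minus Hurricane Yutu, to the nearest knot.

Hurricane Jebi: ΔP = 102; V ≈ 6.5 × 102^0.612 ≈ 110.20 kt.
Hurricane Yutu: ΔP = 18; V ≈ 6.5 × 18^0.612 ≈ 38.12 kt.
Difference ≈ 110.20 − 38.12 = 72.08 → 72 kt.

72 kt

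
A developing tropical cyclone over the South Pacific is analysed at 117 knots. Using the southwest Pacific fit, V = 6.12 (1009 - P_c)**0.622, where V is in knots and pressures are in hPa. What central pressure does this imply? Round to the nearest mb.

ΔP = (V / 6.12)^(1/0.622) = (117/6.12)^1.608.
117/6.12 = 19.118; 19.118^1.608 ≈ 114.86 mb.
P_c = 1009 − 114.86 = 894.14 ≈ 894 mb.

894 mb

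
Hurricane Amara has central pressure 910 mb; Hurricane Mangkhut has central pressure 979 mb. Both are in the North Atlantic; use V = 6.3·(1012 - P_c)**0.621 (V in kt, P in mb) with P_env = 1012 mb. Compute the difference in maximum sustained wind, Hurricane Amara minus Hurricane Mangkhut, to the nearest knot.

Hurricane Amara: ΔP = 102; V ≈ 6.3 × 102^0.621 ≈ 111.35 kt.
Hurricane Mangkhut: ΔP = 33; V ≈ 6.3 × 33^0.621 ≈ 55.25 kt.
Difference ≈ 111.35 − 55.25 = 56.10 → 56 kt.

56 kt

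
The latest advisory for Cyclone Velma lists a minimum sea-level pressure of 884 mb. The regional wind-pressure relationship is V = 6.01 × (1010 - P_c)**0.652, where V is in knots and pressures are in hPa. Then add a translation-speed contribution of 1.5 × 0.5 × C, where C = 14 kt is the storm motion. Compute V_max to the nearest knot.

ΔP = 1010 − 884 = 126 mb.
126^0.652 ≈ 23.412.
V ≈ 6.01 × 23.412 ≈ 140.7 kt.
Translation term: 1.5 × 0.5 × 14 = 10.5 kt.
Corrected V ≈ 151.2 kt → 151 kt.

151 kt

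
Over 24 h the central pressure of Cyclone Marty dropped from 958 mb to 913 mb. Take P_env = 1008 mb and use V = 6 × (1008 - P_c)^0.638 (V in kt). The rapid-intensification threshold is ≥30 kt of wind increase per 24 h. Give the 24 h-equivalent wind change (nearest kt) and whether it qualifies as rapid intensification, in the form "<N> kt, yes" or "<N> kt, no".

V₁: ΔP = 50, V ≈ 6 × 50^0.638 ≈ 72.79 kt.
V₂: ΔP = 95, V ≈ 6 × 95^0.638 ≈ 109.63 kt.
ΔV over 24 h = 36.84 kt → 24 h equivalent = 36.84 × 24/24 ≈ 36.84 kt.
37 kt ≥ 30 kt ⇒ rapid intensification.

37 kt, yes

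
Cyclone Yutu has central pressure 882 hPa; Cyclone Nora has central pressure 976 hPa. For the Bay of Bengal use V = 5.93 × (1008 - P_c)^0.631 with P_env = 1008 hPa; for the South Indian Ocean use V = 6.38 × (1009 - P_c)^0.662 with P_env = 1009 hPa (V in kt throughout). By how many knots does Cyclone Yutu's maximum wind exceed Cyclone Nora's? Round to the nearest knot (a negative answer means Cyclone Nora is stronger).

Cyclone Yutu: ΔP = 126; V ≈ 5.93 × 126^0.631 ≈ 125.43 kt.
Cyclone Nora: ΔP = 33; V ≈ 6.38 × 33^0.662 ≈ 64.58 kt.
Difference ≈ 125.43 − 64.58 = 60.85 → 61 kt.

61 kt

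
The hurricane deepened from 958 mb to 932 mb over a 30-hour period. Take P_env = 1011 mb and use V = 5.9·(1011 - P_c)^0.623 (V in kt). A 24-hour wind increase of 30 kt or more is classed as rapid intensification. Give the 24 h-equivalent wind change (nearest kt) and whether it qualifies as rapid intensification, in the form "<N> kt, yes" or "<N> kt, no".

V₁: ΔP = 53, V ≈ 5.9 × 53^0.623 ≈ 70.00 kt.
V₂: ΔP = 79, V ≈ 5.9 × 79^0.623 ≈ 89.76 kt.
ΔV over 30 h = 19.76 kt → 24 h equivalent = 19.76 × 24/30 ≈ 15.81 kt.
16 kt < 30 kt ⇒ not rapid intensification.

16 kt, no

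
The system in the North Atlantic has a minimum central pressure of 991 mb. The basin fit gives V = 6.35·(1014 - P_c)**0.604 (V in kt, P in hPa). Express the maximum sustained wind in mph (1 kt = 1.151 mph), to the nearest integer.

ΔP = 1014 − 991 = 23 mb.
V ≈ 6.35 × 23^0.604 = 6.35 × 6.645 ≈ 42.195 kt.
42.195 × 1.151 ≈ 48.57 mph → 49 mph.

49 mph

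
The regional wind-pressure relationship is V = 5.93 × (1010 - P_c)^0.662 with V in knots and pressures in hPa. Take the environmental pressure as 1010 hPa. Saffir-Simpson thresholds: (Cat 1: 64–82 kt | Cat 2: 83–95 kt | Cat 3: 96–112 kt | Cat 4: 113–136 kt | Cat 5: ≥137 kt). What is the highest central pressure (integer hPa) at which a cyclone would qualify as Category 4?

924 hPa

Category 4 begins at V = 113 kt.
Required ΔP = (113/5.93)^(1/0.662) = 19.056^1.511 ≈ 85.82 hPa.
P_c ≤ 1010 − 85.82 = 924.18, so the highest integer P_c is 924 hPa.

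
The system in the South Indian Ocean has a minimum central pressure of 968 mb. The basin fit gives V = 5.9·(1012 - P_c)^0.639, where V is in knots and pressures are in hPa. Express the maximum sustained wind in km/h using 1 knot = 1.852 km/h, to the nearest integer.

ΔP = 1012 − 968 = 44 mb.
V ≈ 5.9 × 44^0.639 = 5.9 × 11.224 ≈ 66.224 kt.
66.224 × 1.852 ≈ 122.65 km/h → 123 km/h.

123 km/h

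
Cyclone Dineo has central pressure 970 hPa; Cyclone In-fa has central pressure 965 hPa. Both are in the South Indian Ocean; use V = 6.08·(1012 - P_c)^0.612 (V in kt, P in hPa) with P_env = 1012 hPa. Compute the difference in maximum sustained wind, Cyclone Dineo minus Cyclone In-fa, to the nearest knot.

-4 kt

Cyclone Dineo: ΔP = 42; V ≈ 6.08 × 42^0.612 ≈ 59.89 kt.
Cyclone In-fa: ΔP = 47; V ≈ 6.08 × 47^0.612 ≈ 64.15 kt.
Difference ≈ 59.89 − 64.15 = -4.26 → -4 kt.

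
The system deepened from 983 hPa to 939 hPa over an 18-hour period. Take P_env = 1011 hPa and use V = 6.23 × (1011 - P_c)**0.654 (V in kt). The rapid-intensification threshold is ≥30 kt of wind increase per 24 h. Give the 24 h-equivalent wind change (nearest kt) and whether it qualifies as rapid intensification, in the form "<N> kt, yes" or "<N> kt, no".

63 kt, yes

V₁: ΔP = 28, V ≈ 6.23 × 28^0.654 ≈ 55.07 kt.
V₂: ΔP = 72, V ≈ 6.23 × 72^0.654 ≈ 102.14 kt.
ΔV over 18 h = 47.07 kt → 24 h equivalent = 47.07 × 24/18 ≈ 62.76 kt.
63 kt ≥ 30 kt ⇒ rapid intensification.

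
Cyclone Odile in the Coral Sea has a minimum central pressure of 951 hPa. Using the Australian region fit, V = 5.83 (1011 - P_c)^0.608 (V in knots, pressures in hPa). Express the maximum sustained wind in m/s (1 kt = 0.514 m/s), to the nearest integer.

36 m/s

ΔP = 1011 − 951 = 60 hPa.
V ≈ 5.83 × 60^0.608 = 5.83 × 12.054 ≈ 70.272 kt.
70.272 × 0.514 ≈ 36.12 m/s → 36 m/s.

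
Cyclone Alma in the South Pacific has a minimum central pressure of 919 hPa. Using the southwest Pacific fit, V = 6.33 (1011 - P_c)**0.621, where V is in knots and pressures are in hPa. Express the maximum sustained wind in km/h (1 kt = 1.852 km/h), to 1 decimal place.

ΔP = 1011 − 919 = 92 hPa.
V ≈ 6.33 × 92^0.621 = 6.33 × 16.577 ≈ 104.934 kt.
104.934 × 1.852 ≈ 194.34 km/h → 194.3 km/h.

194.3 km/h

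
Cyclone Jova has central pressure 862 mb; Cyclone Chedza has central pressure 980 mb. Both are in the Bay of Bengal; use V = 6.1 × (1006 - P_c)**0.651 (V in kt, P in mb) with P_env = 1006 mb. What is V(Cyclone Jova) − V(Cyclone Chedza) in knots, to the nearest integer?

104 kt

Cyclone Jova: ΔP = 144; V ≈ 6.1 × 144^0.651 ≈ 155.03 kt.
Cyclone Chedza: ΔP = 26; V ≈ 6.1 × 26^0.651 ≈ 50.87 kt.
Difference ≈ 155.03 − 50.87 = 104.16 → 104 kt.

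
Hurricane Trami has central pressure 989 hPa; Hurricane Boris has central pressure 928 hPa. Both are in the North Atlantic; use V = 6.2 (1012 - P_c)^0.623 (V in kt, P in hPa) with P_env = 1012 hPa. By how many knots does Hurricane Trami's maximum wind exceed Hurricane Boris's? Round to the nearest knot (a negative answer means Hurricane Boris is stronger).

-54 kt

Hurricane Trami: ΔP = 23; V ≈ 6.2 × 23^0.623 ≈ 43.73 kt.
Hurricane Boris: ΔP = 84; V ≈ 6.2 × 84^0.623 ≈ 98.00 kt.
Difference ≈ 43.73 − 98.00 = -54.27 → -54 kt.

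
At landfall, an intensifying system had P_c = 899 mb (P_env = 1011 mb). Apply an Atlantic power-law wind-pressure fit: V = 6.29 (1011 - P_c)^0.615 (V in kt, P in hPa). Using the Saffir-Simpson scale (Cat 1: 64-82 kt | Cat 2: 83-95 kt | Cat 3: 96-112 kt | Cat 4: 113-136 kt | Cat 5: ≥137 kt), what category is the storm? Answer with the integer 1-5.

4

ΔP = 1011 − 899 = 112 mb.
V ≈ 6.29 × 112^0.615 = 6.29 × 18.21 ≈ 115 kt.
115 kt falls in the Category 4 band.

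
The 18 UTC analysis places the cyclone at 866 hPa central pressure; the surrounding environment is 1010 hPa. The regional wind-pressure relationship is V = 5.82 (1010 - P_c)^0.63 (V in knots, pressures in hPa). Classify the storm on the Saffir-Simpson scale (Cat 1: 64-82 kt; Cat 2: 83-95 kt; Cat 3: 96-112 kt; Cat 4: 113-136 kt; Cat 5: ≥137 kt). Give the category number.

ΔP = 1010 − 866 = 144 hPa.
V ≈ 5.82 × 144^0.63 = 5.82 × 22.90 ≈ 133 kt.
133 kt falls in the Category 4 band.

4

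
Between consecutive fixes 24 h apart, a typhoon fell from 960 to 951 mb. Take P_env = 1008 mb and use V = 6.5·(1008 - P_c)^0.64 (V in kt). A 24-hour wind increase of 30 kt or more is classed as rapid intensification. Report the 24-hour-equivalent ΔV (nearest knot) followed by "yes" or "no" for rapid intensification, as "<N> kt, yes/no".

V₁: ΔP = 48, V ≈ 6.5 × 48^0.64 ≈ 77.43 kt.
V₂: ΔP = 57, V ≈ 6.5 × 57^0.64 ≈ 86.43 kt.
ΔV over 24 h = 9.00 kt → 24 h equivalent = 9.00 × 24/24 ≈ 9.00 kt.
9 kt < 30 kt ⇒ not rapid intensification.

9 kt, no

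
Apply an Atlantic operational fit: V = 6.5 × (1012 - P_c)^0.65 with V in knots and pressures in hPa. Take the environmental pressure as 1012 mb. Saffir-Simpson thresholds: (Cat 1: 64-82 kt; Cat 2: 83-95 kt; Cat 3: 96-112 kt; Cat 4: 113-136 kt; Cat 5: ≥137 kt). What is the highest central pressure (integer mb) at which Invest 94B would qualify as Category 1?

978 mb

Category 1 begins at V = 64 kt.
Required ΔP = (64/6.5)^(1/0.65) = 9.846^1.538 ≈ 33.74 mb.
P_c ≤ 1012 − 33.74 = 978.26, so the highest integer P_c is 978 mb.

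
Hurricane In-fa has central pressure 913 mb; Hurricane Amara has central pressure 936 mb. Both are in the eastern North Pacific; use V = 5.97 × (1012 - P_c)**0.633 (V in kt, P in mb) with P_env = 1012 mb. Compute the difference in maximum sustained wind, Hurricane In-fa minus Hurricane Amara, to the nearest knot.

17 kt

Hurricane In-fa: ΔP = 99; V ≈ 5.97 × 99^0.633 ≈ 109.45 kt.
Hurricane Amara: ΔP = 76; V ≈ 5.97 × 76^0.633 ≈ 92.58 kt.
Difference ≈ 109.45 − 92.58 = 16.87 → 17 kt.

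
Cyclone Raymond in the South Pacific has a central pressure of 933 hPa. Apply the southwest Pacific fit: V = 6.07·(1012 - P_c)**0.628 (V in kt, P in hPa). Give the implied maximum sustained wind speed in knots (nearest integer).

ΔP = 1012 − 933 = 79 hPa.
79^0.628 ≈ 15.549.
V ≈ 6.07 × 15.549 ≈ 94.4 kt.

94 kt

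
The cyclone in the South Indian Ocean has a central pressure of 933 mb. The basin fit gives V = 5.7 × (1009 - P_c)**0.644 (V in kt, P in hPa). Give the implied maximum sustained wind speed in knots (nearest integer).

93 kt

ΔP = 1009 − 933 = 76 mb.
76^0.644 ≈ 16.265.
V ≈ 5.7 × 16.265 ≈ 92.7 kt.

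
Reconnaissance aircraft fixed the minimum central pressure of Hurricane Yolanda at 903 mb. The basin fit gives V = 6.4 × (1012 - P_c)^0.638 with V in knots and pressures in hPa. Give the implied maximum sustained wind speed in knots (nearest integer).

128 kt

ΔP = 1012 − 903 = 109 mb.
109^0.638 ≈ 19.947.
V ≈ 6.4 × 19.947 ≈ 127.7 kt.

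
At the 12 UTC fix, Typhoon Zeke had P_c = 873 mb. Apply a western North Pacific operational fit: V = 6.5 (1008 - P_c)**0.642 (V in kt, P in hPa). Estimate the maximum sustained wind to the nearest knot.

ΔP = 1008 − 873 = 135 mb.
135^0.642 ≈ 23.317.
V ≈ 6.5 × 23.317 ≈ 151.6 kt.

152 kt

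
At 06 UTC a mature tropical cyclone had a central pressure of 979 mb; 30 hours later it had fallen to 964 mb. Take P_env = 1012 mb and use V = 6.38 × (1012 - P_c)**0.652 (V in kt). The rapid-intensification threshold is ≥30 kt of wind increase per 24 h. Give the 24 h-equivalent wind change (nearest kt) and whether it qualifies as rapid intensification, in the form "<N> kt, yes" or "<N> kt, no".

V₁: ΔP = 33, V ≈ 6.38 × 33^0.652 ≈ 62.36 kt.
V₂: ΔP = 48, V ≈ 6.38 × 48^0.652 ≈ 79.61 kt.
ΔV over 30 h = 17.25 kt → 24 h equivalent = 17.25 × 24/30 ≈ 13.80 kt.
14 kt < 30 kt ⇒ not rapid intensification.

14 kt, no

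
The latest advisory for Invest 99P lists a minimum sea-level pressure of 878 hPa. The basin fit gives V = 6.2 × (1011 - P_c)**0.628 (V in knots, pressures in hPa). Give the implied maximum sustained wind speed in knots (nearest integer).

ΔP = 1011 − 878 = 133 hPa.
133^0.628 ≈ 21.566.
V ≈ 6.2 × 21.566 ≈ 133.7 kt.

134 kt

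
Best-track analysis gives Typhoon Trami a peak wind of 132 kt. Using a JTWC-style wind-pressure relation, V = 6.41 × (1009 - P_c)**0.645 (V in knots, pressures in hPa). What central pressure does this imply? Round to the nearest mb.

900 mb

ΔP = (V / 6.41)^(1/0.645) = (132/6.41)^1.550.
132/6.41 = 20.593; 20.593^1.550 ≈ 108.84 mb.
P_c = 1009 − 108.84 = 900.16 ≈ 900 mb.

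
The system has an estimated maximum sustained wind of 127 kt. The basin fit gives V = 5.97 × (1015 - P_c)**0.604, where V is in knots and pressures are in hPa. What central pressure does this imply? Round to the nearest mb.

ΔP = (V / 5.97)^(1/0.604) = (127/5.97)^1.656.
127/5.97 = 21.273; 21.273^1.656 ≈ 157.90 mb.
P_c = 1015 − 157.90 = 857.10 ≈ 857 mb.

857 mb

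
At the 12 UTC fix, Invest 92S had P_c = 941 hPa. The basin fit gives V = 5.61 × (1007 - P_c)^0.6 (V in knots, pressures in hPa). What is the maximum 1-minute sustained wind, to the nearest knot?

69 kt

ΔP = 1007 − 941 = 66 hPa.
66^0.6 ≈ 12.352.
V ≈ 5.61 × 12.352 ≈ 69.3 kt.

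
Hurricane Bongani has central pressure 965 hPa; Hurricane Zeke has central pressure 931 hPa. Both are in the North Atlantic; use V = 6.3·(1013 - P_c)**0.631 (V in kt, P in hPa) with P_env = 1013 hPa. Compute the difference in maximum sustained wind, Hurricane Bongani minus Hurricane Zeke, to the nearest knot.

-29 kt

Hurricane Bongani: ΔP = 48; V ≈ 6.3 × 48^0.631 ≈ 72.48 kt.
Hurricane Zeke: ΔP = 82; V ≈ 6.3 × 82^0.631 ≈ 101.61 kt.
Difference ≈ 72.48 − 101.61 = -29.13 → -29 kt.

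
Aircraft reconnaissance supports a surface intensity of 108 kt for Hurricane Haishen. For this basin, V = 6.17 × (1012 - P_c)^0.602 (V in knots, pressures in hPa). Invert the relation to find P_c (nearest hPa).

ΔP = (V / 6.17)^(1/0.602) = (108/6.17)^1.661.
108/6.17 = 17.504; 17.504^1.661 ≈ 116.15 hPa.
P_c = 1012 − 116.15 = 895.85 ≈ 896 hPa.

896 hPa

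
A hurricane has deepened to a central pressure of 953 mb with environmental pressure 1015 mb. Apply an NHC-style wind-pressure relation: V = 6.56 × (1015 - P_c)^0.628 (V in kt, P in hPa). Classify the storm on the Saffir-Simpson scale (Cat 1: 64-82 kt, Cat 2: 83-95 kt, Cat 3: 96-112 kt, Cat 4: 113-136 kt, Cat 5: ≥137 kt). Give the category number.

ΔP = 1015 − 953 = 62 mb.
V ≈ 6.56 × 62^0.628 = 6.56 × 13.35 ≈ 88 kt.
88 kt falls in the Category 2 band.

2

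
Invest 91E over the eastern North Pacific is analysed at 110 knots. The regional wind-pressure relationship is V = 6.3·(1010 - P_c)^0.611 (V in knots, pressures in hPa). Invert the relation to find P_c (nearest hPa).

902 hPa

ΔP = (V / 6.3)^(1/0.611) = (110/6.3)^1.637.
110/6.3 = 17.460; 17.460^1.637 ≈ 107.85 hPa.
P_c = 1010 − 107.85 = 902.15 ≈ 902 hPa.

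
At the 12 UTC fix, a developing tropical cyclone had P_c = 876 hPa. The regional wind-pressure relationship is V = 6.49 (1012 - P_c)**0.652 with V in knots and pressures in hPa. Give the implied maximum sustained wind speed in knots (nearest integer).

160 kt

ΔP = 1012 − 876 = 136 hPa.
136^0.652 ≈ 24.607.
V ≈ 6.49 × 24.607 ≈ 159.7 kt.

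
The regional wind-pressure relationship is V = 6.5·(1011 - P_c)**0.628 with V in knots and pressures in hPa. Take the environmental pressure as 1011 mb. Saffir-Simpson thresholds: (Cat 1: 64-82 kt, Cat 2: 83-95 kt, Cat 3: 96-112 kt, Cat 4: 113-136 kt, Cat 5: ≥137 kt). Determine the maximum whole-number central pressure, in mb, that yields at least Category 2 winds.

953 mb

Category 2 begins at V = 83 kt.
Required ΔP = (83/6.5)^(1/0.628) = 12.769^1.592 ≈ 57.73 mb.
P_c ≤ 1011 − 57.73 = 953.27, so the highest integer P_c is 953 mb.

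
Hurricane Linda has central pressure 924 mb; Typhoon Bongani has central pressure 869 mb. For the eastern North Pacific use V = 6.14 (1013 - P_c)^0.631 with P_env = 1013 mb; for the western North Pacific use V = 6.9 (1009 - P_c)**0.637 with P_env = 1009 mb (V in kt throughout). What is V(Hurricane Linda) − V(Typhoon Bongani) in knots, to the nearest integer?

Hurricane Linda: ΔP = 89; V ≈ 6.14 × 89^0.631 ≈ 104.29 kt.
Typhoon Bongani: ΔP = 140; V ≈ 6.9 × 140^0.637 ≈ 160.67 kt.
Difference ≈ 104.29 − 160.67 = -56.38 → -56 kt.

-56 kt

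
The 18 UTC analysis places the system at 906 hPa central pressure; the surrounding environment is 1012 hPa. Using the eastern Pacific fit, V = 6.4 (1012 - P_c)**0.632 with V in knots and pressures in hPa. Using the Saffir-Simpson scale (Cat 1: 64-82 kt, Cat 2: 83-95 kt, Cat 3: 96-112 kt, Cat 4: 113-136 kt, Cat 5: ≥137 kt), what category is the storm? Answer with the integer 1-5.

4

ΔP = 1012 − 906 = 106 hPa.
V ≈ 6.4 × 106^0.632 = 6.4 × 19.05 ≈ 122 kt.
122 kt falls in the Category 4 band.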